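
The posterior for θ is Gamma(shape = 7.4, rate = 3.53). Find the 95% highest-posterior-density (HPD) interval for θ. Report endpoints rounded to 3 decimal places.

The posterior is unimodal and skewed, so the HPD interval has equal density at both endpoints and is the shortest 95% interval.
Solving f(0.736) = f(3.630) with F(3.630) − F(0.736) = 0.95 gives [0.736, 3.630].
For comparison, the equal-tailed interval is [0.869, 3.855]; the HPD is narrower and shifted toward the mode.

[0.736, 3.630]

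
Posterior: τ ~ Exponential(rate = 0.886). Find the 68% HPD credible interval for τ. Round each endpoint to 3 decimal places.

The exponential density is strictly decreasing on [0, ∞), so the HPD interval is anchored at 0: [0, q] with P(τ ≤ q) = 0.68.
q = −ln(1 − 0.68) / 0.886 = 1.1394 / 0.886 = 1.286.

[0.000, 1.286]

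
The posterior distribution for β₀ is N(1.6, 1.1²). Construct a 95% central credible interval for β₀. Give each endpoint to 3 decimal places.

The posterior is symmetric, so the 95% equal-tailed interval is β₀ = 1.6 ± z·1.1 with z = 1.960.
Half-width: 1.960 × 1.1 = 2.156.
1.6 − 2.156 = -0.556; 1.6 + 2.156 = 3.756.

[-0.556, 3.756]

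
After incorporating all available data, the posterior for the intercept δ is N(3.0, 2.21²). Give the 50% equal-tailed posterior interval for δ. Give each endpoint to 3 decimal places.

[1.509, 4.491]

The posterior is symmetric, so the 50% equal-tailed interval is δ = 3.0 ± z·2.21 with z = 0.674.
Half-width: 0.674 × 2.21 = 1.491.
3.0 − 1.491 = 1.509; 3.0 + 1.491 = 4.491.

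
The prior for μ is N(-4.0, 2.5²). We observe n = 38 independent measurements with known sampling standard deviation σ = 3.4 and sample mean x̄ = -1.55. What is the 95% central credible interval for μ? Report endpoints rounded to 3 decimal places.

[-2.719, -0.608]

Posterior precision = 1/2.5² + 38/3.4² = 0.1600 + 3.2872 = 3.4472, so posterior SD = 0.5386.
Posterior mean = (-4.0/2.5² + 38·-1.55/3.4²) / 3.4472 = -1.6637.
Interval: -1.6637 ± 1.960 × 0.5386 → [-2.719, -0.608].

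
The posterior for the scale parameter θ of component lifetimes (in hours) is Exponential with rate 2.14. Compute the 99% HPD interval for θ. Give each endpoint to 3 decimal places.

The exponential density is strictly decreasing on [0, ∞), so the HPD interval is anchored at 0: [0, q] with P(θ ≤ q) = 0.99.
q = −ln(1 − 0.99) / 2.14 = 4.6052 / 2.14 = 2.152.

[0.000, 2.152]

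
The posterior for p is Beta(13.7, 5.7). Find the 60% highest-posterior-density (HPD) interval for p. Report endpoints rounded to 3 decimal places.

[0.638, 0.810]

The posterior is unimodal and skewed, so the HPD interval has equal density at both endpoints and is the shortest 60% interval.
Solving f(0.638) = f(0.810) with F(0.810) − F(0.638) = 0.60 gives [0.638, 0.810].
For comparison, the equal-tailed interval is [0.621, 0.795]; the HPD is narrower and shifted toward the mode.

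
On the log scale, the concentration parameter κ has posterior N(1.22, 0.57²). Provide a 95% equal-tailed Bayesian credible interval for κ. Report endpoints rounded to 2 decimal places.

On the log scale the 95% interval is 1.22 ± 1.960 × 0.57 = [0.1028, 2.3372].
Exponentiate: [e^0.1028, e^2.3372] = [1.11, 10.35].

[1.11, 10.35]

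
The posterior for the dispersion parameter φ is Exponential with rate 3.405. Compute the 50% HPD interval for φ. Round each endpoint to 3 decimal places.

[0.000, 0.204]

The exponential density is strictly decreasing on [0, ∞), so the HPD interval is anchored at 0: [0, q] with P(φ ≤ q) = 0.50.
q = −ln(1 − 0.50) / 3.405 = 0.6931 / 3.405 = 0.204.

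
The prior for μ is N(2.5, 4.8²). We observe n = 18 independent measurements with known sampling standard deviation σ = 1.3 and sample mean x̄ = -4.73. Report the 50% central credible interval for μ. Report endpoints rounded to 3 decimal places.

[-4.907, -4.494]

Posterior precision = 1/4.8² + 18/1.3² = 0.0434 + 10.6509 = 10.6943, so posterior SD = 0.3058.
Posterior mean = (2.5/4.8² + 18·-4.73/1.3²) / 10.6943 = -4.7007.
Interval: -4.7007 ± 0.674 × 0.3058 → [-4.907, -4.494].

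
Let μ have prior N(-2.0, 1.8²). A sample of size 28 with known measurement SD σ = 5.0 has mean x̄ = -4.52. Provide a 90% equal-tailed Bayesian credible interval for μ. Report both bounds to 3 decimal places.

[-5.352, -2.599]

Posterior precision = 1/1.8² + 28/5.0² = 0.3086 + 1.1200 = 1.4286, so posterior SD = 0.8366.
Posterior mean = (-2.0/1.8² + 28·-4.52/5.0²) / 1.4286 = -3.9756.
Interval: -3.9756 ± 1.645 × 0.8366 → [-5.352, -2.599].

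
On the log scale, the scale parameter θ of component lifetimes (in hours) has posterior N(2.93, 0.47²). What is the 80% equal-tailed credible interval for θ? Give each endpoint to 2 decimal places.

On the log scale the 80% interval is 2.93 ± 1.282 × 0.47 = [2.3277, 3.5323].
Exponentiate: [e^2.3277, e^3.5323] = [10.25, 34.20].

[10.25, 34.20]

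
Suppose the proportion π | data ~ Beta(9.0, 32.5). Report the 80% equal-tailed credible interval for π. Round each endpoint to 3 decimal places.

[0.139, 0.301]

Posterior: Beta(9.0, 32.5).
Equal-tailed 80% interval: the 0.1 and 0.9 quantiles of Beta(9.0, 32.5).
Posterior mean ≈ 0.217, SD ≈ 0.063; a Normal approximation gives roughly [0.136, 0.298].
Exact: F⁻¹(0.1) = 0.139; F⁻¹(0.9) = 0.301.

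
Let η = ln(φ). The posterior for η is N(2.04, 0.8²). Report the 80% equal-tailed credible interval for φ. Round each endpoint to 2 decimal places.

On the log scale the 80% interval is 2.04 ± 1.282 × 0.8 = [1.0148, 3.0652].
Exponentiate: [e^1.0148, e^3.0652] = [2.76, 21.44].

[2.76, 21.44]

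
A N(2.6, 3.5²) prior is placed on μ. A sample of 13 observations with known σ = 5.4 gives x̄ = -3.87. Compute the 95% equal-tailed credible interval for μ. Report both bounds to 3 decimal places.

[-5.567, -0.170]

Posterior precision = 1/3.5² + 13/5.4² = 0.0816 + 0.4458 = 0.5274, so posterior SD = 1.3769.
Posterior mean = (2.6/3.5² + 13·-3.87/5.4²) / 0.5274 = -2.8686.
Interval: -2.8686 ± 1.960 × 1.3769 → [-5.567, -0.170].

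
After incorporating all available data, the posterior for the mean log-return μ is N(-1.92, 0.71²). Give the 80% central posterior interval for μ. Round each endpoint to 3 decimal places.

[-2.830, -1.010]

The posterior is symmetric, so the 80% equal-tailed interval is μ = -1.92 ± z·0.71 with z = 1.282.
Half-width: 1.282 × 0.71 = 0.910.
-1.92 − 0.910 = -2.830; -1.92 + 0.910 = -1.010.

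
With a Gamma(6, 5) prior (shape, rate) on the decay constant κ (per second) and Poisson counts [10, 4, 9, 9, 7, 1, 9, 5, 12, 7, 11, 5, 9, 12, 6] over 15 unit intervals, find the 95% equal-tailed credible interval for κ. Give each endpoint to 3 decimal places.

Posterior: Gamma(6+116, 5+15) = Gamma(122, 20) (shape, rate).
Equal-tailed 95% interval: Gamma(122, 20) quantiles at 0.025 and 0.975.
Posterior mean ≈ 6.100, SD ≈ 0.552; a Normal approximation gives roughly [5.018, 7.182].
Exact: lower = 5.066; upper = 7.229.

[5.066, 7.229]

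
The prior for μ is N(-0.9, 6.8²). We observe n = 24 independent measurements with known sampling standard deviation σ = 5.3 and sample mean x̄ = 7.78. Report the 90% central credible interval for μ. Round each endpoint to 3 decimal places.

Posterior precision = 1/6.8² + 24/5.3² = 0.0216 + 0.8544 = 0.8760, so posterior SD = 1.0684.
Posterior mean = (-0.9/6.8² + 24·7.78/5.3²) / 0.8760 = 7.5657.
Interval: 7.5657 ± 1.645 × 1.0684 → [5.808, 9.323].

[5.808, 9.323]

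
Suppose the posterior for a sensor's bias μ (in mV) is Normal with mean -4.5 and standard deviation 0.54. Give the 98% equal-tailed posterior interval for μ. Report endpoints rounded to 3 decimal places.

[-5.756, -3.244]

The posterior is symmetric, so the 98% equal-tailed interval is μ = -4.5 ± z·0.54 with z = 2.326.
Half-width: 2.326 × 0.54 = 1.256.
-4.5 − 1.256 = -5.756; -4.5 + 1.256 = -3.244.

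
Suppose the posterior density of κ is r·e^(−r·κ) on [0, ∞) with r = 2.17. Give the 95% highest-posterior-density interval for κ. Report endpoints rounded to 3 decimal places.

[0.000, 1.381]

The exponential density is strictly decreasing on [0, ∞), so the HPD interval is anchored at 0: [0, q] with P(κ ≤ q) = 0.95.
q = −ln(1 − 0.95) / 2.17 = 2.9957 / 2.17 = 1.381.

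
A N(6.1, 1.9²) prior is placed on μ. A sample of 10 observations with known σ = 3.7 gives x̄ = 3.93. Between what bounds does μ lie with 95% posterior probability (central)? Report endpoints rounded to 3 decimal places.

[2.574, 6.479]

Posterior precision = 1/1.9² + 10/3.7² = 0.2770 + 0.7305 = 1.0075, so posterior SD = 0.9963.
Posterior mean = (6.1/1.9² + 10·3.93/3.7²) / 1.0075 = 4.5267.
Interval: 4.5267 ± 1.960 × 0.9963 → [2.574, 6.479].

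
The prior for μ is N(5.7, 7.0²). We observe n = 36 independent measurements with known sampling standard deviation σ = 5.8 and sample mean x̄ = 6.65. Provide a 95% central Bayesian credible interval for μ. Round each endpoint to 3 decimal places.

[4.755, 8.509]

Posterior precision = 1/7.0² + 36/5.8² = 0.0204 + 1.0702 = 1.0906, so posterior SD = 0.9576.
Posterior mean = (5.7/7.0² + 36·6.65/5.8²) / 1.0906 = 6.6322.
Interval: 6.6322 ± 1.960 × 0.9576 → [4.755, 8.509].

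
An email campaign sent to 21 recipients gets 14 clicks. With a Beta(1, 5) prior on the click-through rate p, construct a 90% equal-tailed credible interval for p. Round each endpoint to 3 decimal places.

Posterior: Beta(1+14, 5+7) = Beta(15, 12).
Equal-tailed 90% interval: the 0.05 and 0.95 quantiles of Beta(15, 12).
Posterior mean ≈ 0.556, SD ≈ 0.094; a Normal approximation gives roughly [0.401, 0.710].
Exact: F⁻¹(0.05) = 0.398; F⁻¹(0.95) = 0.708.

[0.398, 0.708]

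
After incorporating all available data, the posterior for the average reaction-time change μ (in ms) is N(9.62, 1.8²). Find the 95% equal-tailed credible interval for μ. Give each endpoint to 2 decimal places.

The posterior is symmetric, so the 95% equal-tailed interval is μ = 9.62 ± z·1.8 with z = 1.960.
Half-width: 1.960 × 1.8 = 3.53.
9.62 − 3.53 = 6.09; 9.62 + 3.53 = 13.15.

[6.09, 13.15]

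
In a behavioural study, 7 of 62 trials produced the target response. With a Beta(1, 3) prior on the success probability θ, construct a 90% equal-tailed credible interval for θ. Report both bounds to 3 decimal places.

Posterior: Beta(1+7, 3+55) = Beta(8, 58).
Equal-tailed 90% interval: the 0.05 and 0.95 quantiles of Beta(8, 58).
Posterior mean ≈ 0.121, SD ≈ 0.040; a Normal approximation gives roughly [0.056, 0.187].
Exact: F⁻¹(0.05) = 0.063; F⁻¹(0.95) = 0.193.

[0.063, 0.193]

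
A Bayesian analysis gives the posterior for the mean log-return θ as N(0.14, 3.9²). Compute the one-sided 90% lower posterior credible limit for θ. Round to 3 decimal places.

-4.858

Need L with P(θ ≥ L) = 0.90: L = 0.14 − z_{0.1}·3.9.
z = 1.282; L = 0.14 − 1.282 × 3.9 = -4.858.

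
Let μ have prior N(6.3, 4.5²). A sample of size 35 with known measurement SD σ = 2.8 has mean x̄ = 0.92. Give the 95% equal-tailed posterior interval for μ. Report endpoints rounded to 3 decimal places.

[0.056, 1.901]

Posterior precision = 1/4.5² + 35/2.8² = 0.0494 + 4.4643 = 4.5137, so posterior SD = 0.4707.
Posterior mean = (6.3/4.5² + 35·0.92/2.8²) / 4.5137 = 0.9789.
Interval: 0.9789 ± 1.960 × 0.4707 → [0.056, 1.901].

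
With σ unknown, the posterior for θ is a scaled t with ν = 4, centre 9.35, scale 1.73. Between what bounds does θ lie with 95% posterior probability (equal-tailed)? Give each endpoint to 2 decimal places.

The t_4 distribution is symmetric; the 95% interval is 9.35 ± t·1.73 with t_{0.975,4} = 2.776.
Half-width: 2.776 × 1.73 = 4.80.
9.35 − 4.80 = 4.55; 9.35 + 4.80 = 14.15.

[4.55, 14.15]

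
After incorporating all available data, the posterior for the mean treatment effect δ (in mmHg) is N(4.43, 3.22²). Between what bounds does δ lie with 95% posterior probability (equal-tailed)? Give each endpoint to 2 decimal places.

[-1.88, 10.74]

The posterior is symmetric, so the 95% equal-tailed interval is δ = 4.43 ± z·3.22 with z = 1.960.
Half-width: 1.960 × 3.22 = 6.31.
4.43 − 6.31 = -1.88; 4.43 + 6.31 = 10.74.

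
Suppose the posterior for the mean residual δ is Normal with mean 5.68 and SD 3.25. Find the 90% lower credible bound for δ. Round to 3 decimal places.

Need L with P(δ ≥ L) = 0.90: L = 5.68 − z_{0.1}·3.25.
z = 1.282; L = 5.68 − 1.282 × 3.25 = 1.515.

1.515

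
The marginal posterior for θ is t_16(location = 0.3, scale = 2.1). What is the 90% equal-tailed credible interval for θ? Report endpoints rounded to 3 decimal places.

The t_16 distribution is symmetric; the 90% interval is 0.3 ± t·2.1 with t_{0.95,16} = 1.746.
Half-width: 1.746 × 2.1 = 3.666.
0.3 − 3.666 = -3.366; 0.3 + 3.666 = 3.966.

[-3.366, 3.966]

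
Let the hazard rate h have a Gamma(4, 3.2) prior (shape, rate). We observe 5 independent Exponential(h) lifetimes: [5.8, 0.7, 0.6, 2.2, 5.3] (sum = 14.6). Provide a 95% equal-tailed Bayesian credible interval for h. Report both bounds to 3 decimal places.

Posterior: Gamma(4+5, 3.2+14.6) = Gamma(9, 17.8) (shape, rate).
Equal-tailed 95% interval: Gamma(9, 17.8) quantiles at 0.025 and 0.975.
Posterior mean ≈ 0.506, SD ≈ 0.169; a Normal approximation gives roughly [0.175, 0.836].
Exact: lower = 0.231; upper = 0.886.

[0.231, 0.886]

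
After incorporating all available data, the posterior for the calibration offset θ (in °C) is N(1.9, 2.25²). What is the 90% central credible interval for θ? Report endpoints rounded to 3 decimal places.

[-1.801, 5.601]

The posterior is symmetric, so the 90% equal-tailed interval is θ = 1.9 ± z·2.25 with z = 1.645.
Half-width: 1.645 × 2.25 = 3.701.
1.9 − 3.701 = -1.801; 1.9 + 3.701 = 5.601.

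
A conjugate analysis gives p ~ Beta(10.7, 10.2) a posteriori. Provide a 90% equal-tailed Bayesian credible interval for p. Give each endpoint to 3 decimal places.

Posterior: Beta(10.7, 10.2).
Equal-tailed 90% interval: the 0.05 and 0.95 quantiles of Beta(10.7, 10.2).
Posterior mean ≈ 0.512, SD ≈ 0.107; a Normal approximation gives roughly [0.336, 0.688].
Exact: F⁻¹(0.05) = 0.335; F⁻¹(0.95) = 0.687.

[0.335, 0.687]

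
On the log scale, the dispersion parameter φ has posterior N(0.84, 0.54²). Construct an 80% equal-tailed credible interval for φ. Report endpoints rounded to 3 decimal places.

On the log scale the 80% interval is 0.84 ± 1.282 × 0.54 = [0.1480, 1.5320].
Exponentiate: [e^0.1480, e^1.5320] = [1.159, 4.628].

[1.159, 4.628]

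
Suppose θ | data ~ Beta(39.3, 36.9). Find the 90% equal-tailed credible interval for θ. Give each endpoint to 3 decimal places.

[0.422, 0.609]

Posterior: Beta(39.3, 36.9).
Equal-tailed 90% interval: the 0.05 and 0.95 quantiles of Beta(39.3, 36.9).
Posterior mean ≈ 0.516, SD ≈ 0.057; a Normal approximation gives roughly [0.422, 0.609].
Exact: F⁻¹(0.05) = 0.422; F⁻¹(0.95) = 0.609.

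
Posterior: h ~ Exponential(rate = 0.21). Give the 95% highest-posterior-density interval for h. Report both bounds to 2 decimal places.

The exponential density is strictly decreasing on [0, ∞), so the HPD interval is anchored at 0: [0, q] with P(h ≤ q) = 0.95.
q = −ln(1 − 0.95) / 0.21 = 2.9957 / 0.21 = 14.27.

[0.00, 14.27]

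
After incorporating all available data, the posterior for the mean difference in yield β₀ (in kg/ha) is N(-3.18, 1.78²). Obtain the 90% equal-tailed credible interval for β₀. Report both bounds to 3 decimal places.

The posterior is symmetric, so the 90% equal-tailed interval is β₀ = -3.18 ± z·1.78 with z = 1.645.
Half-width: 1.645 × 1.78 = 2.928.
-3.18 − 2.928 = -6.108; -3.18 + 2.928 = -0.252.

[-6.108, -0.252]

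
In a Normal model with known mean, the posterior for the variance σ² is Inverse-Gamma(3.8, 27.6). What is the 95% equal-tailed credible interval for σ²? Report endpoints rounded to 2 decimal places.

Inverse-Gamma(3.8, 27.6) quantiles: F⁻¹(0.025) and F⁻¹(0.975).
Equivalently, 1/σ² ~ Gamma(3.8, rate = 27.6); invert its 0.975 and 0.025 quantiles.
Posterior mean ≈ 9.86, SD ≈ 7.35; a Normal approximation gives roughly [-4.54, 24.26].
Exact: lower = 3.26; upper = 27.88.

[3.26, 27.88]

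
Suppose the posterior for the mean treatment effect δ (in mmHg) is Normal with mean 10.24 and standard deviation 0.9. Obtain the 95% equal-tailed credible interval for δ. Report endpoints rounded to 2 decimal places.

[8.48, 12.00]

The posterior is symmetric, so the 95% equal-tailed interval is δ = 10.24 ± z·0.9 with z = 1.960.
Half-width: 1.960 × 0.9 = 1.76.
10.24 − 1.76 = 8.48; 10.24 + 1.76 = 12.00.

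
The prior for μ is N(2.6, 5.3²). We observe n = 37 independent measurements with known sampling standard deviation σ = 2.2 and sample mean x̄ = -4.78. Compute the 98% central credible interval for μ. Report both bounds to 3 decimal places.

Posterior precision = 1/5.3² + 37/2.2² = 0.0356 + 7.6446 = 7.6802, so posterior SD = 0.3608.
Posterior mean = (2.6/5.3² + 37·-4.78/2.2²) / 7.6802 = -4.7458.
Interval: -4.7458 ± 2.326 × 0.3608 → [-5.585, -3.906].

[-5.585, -3.906]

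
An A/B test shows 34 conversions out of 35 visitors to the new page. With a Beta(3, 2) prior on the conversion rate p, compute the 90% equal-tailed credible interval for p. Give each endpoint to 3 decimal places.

[0.847, 0.979]

Posterior: Beta(3+34, 2+1) = Beta(37, 3).
Equal-tailed 90% interval: the 0.05 and 0.95 quantiles of Beta(37, 3).
Posterior mean ≈ 0.925, SD ≈ 0.041; a Normal approximation gives roughly [0.857, 0.993].
Exact: F⁻¹(0.05) = 0.847; F⁻¹(0.95) = 0.979.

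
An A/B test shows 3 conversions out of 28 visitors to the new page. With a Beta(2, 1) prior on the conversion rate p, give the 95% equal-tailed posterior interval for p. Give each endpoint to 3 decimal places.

Posterior: Beta(2+3, 1+25) = Beta(5, 26).
Equal-tailed 95% interval: the 0.025 and 0.975 quantiles of Beta(5, 26).
Posterior mean ≈ 0.161, SD ≈ 0.065; a Normal approximation gives roughly [0.034, 0.289].
Exact: F⁻¹(0.025) = 0.056; F⁻¹(0.975) = 0.307.

[0.056, 0.307]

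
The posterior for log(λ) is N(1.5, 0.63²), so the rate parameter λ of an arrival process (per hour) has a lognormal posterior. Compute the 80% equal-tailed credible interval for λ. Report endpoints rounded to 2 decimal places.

[2.00, 10.05]

On the log scale the 80% interval is 1.5 ± 1.282 × 0.63 = [0.6926, 2.3074].
Exponentiate: [e^0.6926, e^2.3074] = [2.00, 10.05].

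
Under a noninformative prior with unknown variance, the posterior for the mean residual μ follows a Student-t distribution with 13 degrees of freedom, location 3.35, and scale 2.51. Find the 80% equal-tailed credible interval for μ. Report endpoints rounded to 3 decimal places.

[-0.039, 6.739]

The t_13 distribution is symmetric; the 80% interval is 3.35 ± t·2.51 with t_{0.9,13} = 1.350.
Half-width: 1.350 × 2.51 = 3.389.
3.35 − 3.389 = -0.039; 3.35 + 3.389 = 6.739.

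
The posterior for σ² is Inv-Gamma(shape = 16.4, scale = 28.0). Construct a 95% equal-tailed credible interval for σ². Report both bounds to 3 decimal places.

Inverse-Gamma(16.4, 28.0) quantiles: F⁻¹(0.025) and F⁻¹(0.975).
Equivalently, 1/σ² ~ Gamma(16.4, rate = 28.0); invert its 0.975 and 0.025 quantiles.
Posterior mean ≈ 1.818, SD ≈ 0.479; a Normal approximation gives roughly [0.879, 2.757].
Exact: lower = 1.109; upper = 2.964.

[1.109, 2.964]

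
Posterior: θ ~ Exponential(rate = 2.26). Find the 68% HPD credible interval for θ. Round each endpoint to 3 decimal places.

[0.000, 0.504]

The exponential density is strictly decreasing on [0, ∞), so the HPD interval is anchored at 0: [0, q] with P(θ ≤ q) = 0.68.
q = −ln(1 − 0.68) / 2.26 = 1.1394 / 2.26 = 0.504.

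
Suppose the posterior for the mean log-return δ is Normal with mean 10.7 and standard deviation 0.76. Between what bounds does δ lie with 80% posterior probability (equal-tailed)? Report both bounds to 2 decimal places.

[9.73, 11.67]

The posterior is symmetric, so the 80% equal-tailed interval is δ = 10.7 ± z·0.76 with z = 1.282.
Half-width: 1.282 × 0.76 = 0.97.
10.7 − 0.97 = 9.73; 10.7 + 0.97 = 11.67.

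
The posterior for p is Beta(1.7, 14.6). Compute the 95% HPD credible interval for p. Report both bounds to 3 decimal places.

[0.001, 0.248]

The posterior is unimodal and skewed, so the HPD interval has equal density at both endpoints and is the shortest 95% interval.
Solving f(0.001) = f(0.248) with F(0.248) − F(0.001) = 0.95 gives [0.001, 0.248].
For comparison, the equal-tailed interval is [0.010, 0.286]; the HPD is narrower and shifted toward the mode.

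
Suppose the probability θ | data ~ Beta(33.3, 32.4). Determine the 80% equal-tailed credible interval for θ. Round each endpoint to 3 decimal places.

[0.428, 0.586]

Posterior: Beta(33.3, 32.4).
Equal-tailed 80% interval: the 0.1 and 0.9 quantiles of Beta(33.3, 32.4).
Posterior mean ≈ 0.507, SD ≈ 0.061; a Normal approximation gives roughly [0.428, 0.585].
Exact: F⁻¹(0.1) = 0.428; F⁻¹(0.9) = 0.586.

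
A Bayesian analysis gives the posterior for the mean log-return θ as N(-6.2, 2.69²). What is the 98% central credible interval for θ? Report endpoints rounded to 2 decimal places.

The posterior is symmetric, so the 98% equal-tailed interval is θ = -6.2 ± z·2.69 with z = 2.326.
Half-width: 2.326 × 2.69 = 6.26.
-6.2 − 6.26 = -12.46; -6.2 + 6.26 = 0.06.

[-12.46, 0.06]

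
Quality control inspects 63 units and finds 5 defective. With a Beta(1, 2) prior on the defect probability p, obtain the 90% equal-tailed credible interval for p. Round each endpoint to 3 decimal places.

[0.041, 0.155]

Posterior: Beta(1+5, 2+58) = Beta(6, 60).
Equal-tailed 90% interval: the 0.05 and 0.95 quantiles of Beta(6, 60).
Posterior mean ≈ 0.091, SD ≈ 0.035; a Normal approximation gives roughly [0.033, 0.149].
Exact: F⁻¹(0.05) = 0.041; F⁻¹(0.95) = 0.155.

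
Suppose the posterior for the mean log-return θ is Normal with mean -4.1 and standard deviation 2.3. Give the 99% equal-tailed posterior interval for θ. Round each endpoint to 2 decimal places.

The posterior is symmetric, so the 99% equal-tailed interval is θ = -4.1 ± z·2.3 with z = 2.576.
Half-width: 2.576 × 2.3 = 5.92.
-4.1 − 5.92 = -10.02; -4.1 + 5.92 = 1.82.

[-10.02, 1.82]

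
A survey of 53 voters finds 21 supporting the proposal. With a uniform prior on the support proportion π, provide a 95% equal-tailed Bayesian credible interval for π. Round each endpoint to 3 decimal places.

Posterior: Beta(1+21, 1+32) = Beta(22, 33).
Equal-tailed 95% interval: the 0.025 and 0.975 quantiles of Beta(22, 33).
Posterior mean ≈ 0.400, SD ≈ 0.065; a Normal approximation gives roughly [0.272, 0.528].
Exact: F⁻¹(0.025) = 0.276; F⁻¹(0.975) = 0.531.

[0.276, 0.531]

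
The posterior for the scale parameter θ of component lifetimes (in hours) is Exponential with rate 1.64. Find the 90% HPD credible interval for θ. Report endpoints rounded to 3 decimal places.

[0.000, 1.404]

The exponential density is strictly decreasing on [0, ∞), so the HPD interval is anchored at 0: [0, q] with P(θ ≤ q) = 0.90.
q = −ln(1 − 0.90) / 1.64 = 2.3026 / 1.64 = 1.404.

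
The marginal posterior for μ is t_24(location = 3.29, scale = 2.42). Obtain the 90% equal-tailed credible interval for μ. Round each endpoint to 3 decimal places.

[-0.850, 7.430]

The t_24 distribution is symmetric; the 90% interval is 3.29 ± t·2.42 with t_{0.95,24} = 1.711.
Half-width: 1.711 × 2.42 = 4.140.
3.29 − 4.140 = -0.850; 3.29 + 4.140 = 7.430.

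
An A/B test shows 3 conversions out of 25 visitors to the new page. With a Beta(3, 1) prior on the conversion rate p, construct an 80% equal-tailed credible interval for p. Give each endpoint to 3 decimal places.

Posterior: Beta(3+3, 1+22) = Beta(6, 23).
Equal-tailed 80% interval: the 0.1 and 0.9 quantiles of Beta(6, 23).
Posterior mean ≈ 0.207, SD ≈ 0.074; a Normal approximation gives roughly [0.112, 0.302].
Exact: F⁻¹(0.1) = 0.117; F⁻¹(0.9) = 0.306.

[0.117, 0.306]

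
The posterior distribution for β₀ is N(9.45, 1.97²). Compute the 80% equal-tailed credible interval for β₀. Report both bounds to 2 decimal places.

[6.93, 11.97]

The posterior is symmetric, so the 80% equal-tailed interval is β₀ = 9.45 ± z·1.97 with z = 1.282.
Half-width: 1.282 × 1.97 = 2.52.
9.45 − 2.52 = 6.93; 9.45 + 2.52 = 11.97.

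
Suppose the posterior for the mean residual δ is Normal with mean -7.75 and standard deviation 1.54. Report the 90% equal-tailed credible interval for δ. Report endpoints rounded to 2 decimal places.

The posterior is symmetric, so the 90% equal-tailed interval is δ = -7.75 ± z·1.54 with z = 1.645.
Half-width: 1.645 × 1.54 = 2.53.
-7.75 − 2.53 = -10.28; -7.75 + 2.53 = -5.22.

[-10.28, -5.22]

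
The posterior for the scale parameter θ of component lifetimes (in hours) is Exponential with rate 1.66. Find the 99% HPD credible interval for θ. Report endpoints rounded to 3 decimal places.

The exponential density is strictly decreasing on [0, ∞), so the HPD interval is anchored at 0: [0, q] with P(θ ≤ q) = 0.99.
q = −ln(1 − 0.99) / 1.66 = 4.6052 / 1.66 = 2.774.

[0.000, 2.774]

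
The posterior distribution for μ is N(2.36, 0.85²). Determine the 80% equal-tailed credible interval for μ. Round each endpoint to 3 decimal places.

The posterior is symmetric, so the 80% equal-tailed interval is μ = 2.36 ± z·0.85 with z = 1.282.
Half-width: 1.282 × 0.85 = 1.089.
2.36 − 1.089 = 1.271; 2.36 + 1.089 = 3.449.

[1.271, 3.449]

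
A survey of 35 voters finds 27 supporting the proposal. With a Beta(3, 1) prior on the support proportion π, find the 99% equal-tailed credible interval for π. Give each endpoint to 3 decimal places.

[0.576, 0.912]

Posterior: Beta(3+27, 1+8) = Beta(30, 9).
Equal-tailed 99% interval: the 0.005 and 0.995 quantiles of Beta(30, 9).
Posterior mean ≈ 0.769, SD ≈ 0.067; a Normal approximation gives roughly [0.598, 0.941].
Exact: F⁻¹(0.005) = 0.576; F⁻¹(0.995) = 0.912.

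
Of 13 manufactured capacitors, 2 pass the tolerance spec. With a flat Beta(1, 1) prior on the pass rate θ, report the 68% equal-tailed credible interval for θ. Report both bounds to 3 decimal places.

[0.100, 0.300]

Posterior: Beta(1+2, 1+11) = Beta(3, 12).
Equal-tailed 68% interval: the 0.16 and 0.84 quantiles of Beta(3, 12).
Posterior mean ≈ 0.200, SD ≈ 0.100; a Normal approximation gives roughly [0.101, 0.299].
Exact: F⁻¹(0.16) = 0.100; F⁻¹(0.84) = 0.300.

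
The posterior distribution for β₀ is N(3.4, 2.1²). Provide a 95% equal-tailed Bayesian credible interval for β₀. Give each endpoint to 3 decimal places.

[-0.716, 7.516]

The posterior is symmetric, so the 95% equal-tailed interval is β₀ = 3.4 ± z·2.1 with z = 1.960.
Half-width: 1.960 × 2.1 = 4.116.
3.4 − 4.116 = -0.716; 3.4 + 4.116 = 7.516.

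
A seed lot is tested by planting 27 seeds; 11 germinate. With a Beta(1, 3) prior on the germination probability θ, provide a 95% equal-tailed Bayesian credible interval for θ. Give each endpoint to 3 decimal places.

Posterior: Beta(1+11, 3+16) = Beta(12, 19).
Equal-tailed 95% interval: the 0.025 and 0.975 quantiles of Beta(12, 19).
Posterior mean ≈ 0.387, SD ≈ 0.086; a Normal approximation gives roughly [0.218, 0.556].
Exact: F⁻¹(0.025) = 0.227; F⁻¹(0.975) = 0.561.

[0.227, 0.561]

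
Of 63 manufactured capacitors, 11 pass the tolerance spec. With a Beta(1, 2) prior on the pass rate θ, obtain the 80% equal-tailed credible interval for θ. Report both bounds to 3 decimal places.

Posterior: Beta(1+11, 2+52) = Beta(12, 54).
Equal-tailed 80% interval: the 0.1 and 0.9 quantiles of Beta(12, 54).
Posterior mean ≈ 0.182, SD ≈ 0.047; a Normal approximation gives roughly [0.121, 0.242].
Exact: F⁻¹(0.1) = 0.124; F⁻¹(0.9) = 0.244.

[0.124, 0.244]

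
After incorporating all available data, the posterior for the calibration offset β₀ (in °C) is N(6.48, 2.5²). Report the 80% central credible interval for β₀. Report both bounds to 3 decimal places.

[3.276, 9.684]

The posterior is symmetric, so the 80% equal-tailed interval is β₀ = 6.48 ± z·2.5 with z = 1.282.
Half-width: 1.282 × 2.5 = 3.204.
6.48 − 3.204 = 3.276; 6.48 + 3.204 = 9.684.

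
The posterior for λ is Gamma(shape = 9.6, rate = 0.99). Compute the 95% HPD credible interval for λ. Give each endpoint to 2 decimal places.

The posterior is unimodal and skewed, so the HPD interval has equal density at both endpoints and is the shortest 95% interval.
Solving f(4.06) = f(15.93) with F(15.93) − F(4.06) = 0.95 gives [4.06, 15.93].
For comparison, the equal-tailed interval is [4.57, 16.73]; the HPD is narrower and shifted toward the mode.

[4.06, 15.93]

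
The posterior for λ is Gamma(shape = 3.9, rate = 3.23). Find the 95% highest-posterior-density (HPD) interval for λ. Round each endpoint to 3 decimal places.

The posterior is unimodal and skewed, so the HPD interval has equal density at both endpoints and is the shortest 95% interval.
Solving f(0.207) = f(2.414) with F(2.414) − F(0.207) = 0.95 gives [0.207, 2.414].
For comparison, the equal-tailed interval is [0.322, 2.668]; the HPD is narrower and shifted toward the mode.

[0.207, 2.414]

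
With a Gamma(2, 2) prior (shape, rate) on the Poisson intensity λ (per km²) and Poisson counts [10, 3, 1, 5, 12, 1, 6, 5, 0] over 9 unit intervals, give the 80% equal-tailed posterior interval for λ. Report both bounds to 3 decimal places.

Posterior: Gamma(2+43, 2+9) = Gamma(45, 11) (shape, rate).
Equal-tailed 80% interval: Gamma(45, 11) quantiles at 0.1 and 0.9.
Posterior mean ≈ 4.091, SD ≈ 0.610; a Normal approximation gives roughly [3.309, 4.872].
Exact: lower = 3.331; upper = 4.889.

[3.331, 4.889]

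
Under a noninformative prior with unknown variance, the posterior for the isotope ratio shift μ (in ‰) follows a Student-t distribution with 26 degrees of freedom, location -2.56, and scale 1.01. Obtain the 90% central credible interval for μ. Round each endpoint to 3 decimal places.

The t_26 distribution is symmetric; the 90% interval is -2.56 ± t·1.01 with t_{0.95,26} = 1.706.
Half-width: 1.706 × 1.01 = 1.723.
-2.56 − 1.723 = -4.283; -2.56 + 1.723 = -0.837.

[-4.283, -0.837]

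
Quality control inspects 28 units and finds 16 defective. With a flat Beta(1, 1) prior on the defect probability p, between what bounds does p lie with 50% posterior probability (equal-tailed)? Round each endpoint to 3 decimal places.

[0.506, 0.629]

Posterior: Beta(1+16, 1+12) = Beta(17, 13).
Equal-tailed 50% interval: the 0.25 and 0.75 quantiles of Beta(17, 13).
Posterior mean ≈ 0.567, SD ≈ 0.089; a Normal approximation gives roughly [0.507, 0.627].
Exact: F⁻¹(0.25) = 0.506; F⁻¹(0.75) = 0.629.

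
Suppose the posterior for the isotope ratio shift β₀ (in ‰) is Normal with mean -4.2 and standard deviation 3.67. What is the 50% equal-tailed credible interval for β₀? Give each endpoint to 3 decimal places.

[-6.675, -1.725]

The posterior is symmetric, so the 50% equal-tailed interval is β₀ = -4.2 ± z·3.67 with z = 0.674.
Half-width: 0.674 × 3.67 = 2.475.
-4.2 − 2.475 = -6.675; -4.2 + 2.475 = -1.725.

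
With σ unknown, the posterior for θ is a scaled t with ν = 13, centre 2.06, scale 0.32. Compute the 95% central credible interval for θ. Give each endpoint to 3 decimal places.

[1.369, 2.751]

The t_13 distribution is symmetric; the 95% interval is 2.06 ± t·0.32 with t_{0.975,13} = 2.160.
Half-width: 2.160 × 0.32 = 0.691.
2.06 − 0.691 = 1.369; 2.06 + 0.691 = 2.751.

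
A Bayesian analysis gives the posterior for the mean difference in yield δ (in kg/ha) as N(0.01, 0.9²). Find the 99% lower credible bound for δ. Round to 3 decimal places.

-2.084

Need L with P(δ ≥ L) = 0.99: L = 0.01 − z_{0.01}·0.9.
z = 2.326; L = 0.01 − 2.326 × 0.9 = -2.084.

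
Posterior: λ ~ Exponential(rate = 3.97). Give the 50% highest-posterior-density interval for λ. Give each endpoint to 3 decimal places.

The exponential density is strictly decreasing on [0, ∞), so the HPD interval is anchored at 0: [0, q] with P(λ ≤ q) = 0.50.
q = −ln(1 − 0.50) / 3.97 = 0.6931 / 3.97 = 0.175.

[0.000, 0.175]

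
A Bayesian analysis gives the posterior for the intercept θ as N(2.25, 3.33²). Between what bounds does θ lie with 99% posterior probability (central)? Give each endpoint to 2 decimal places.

The posterior is symmetric, so the 99% equal-tailed interval is θ = 2.25 ± z·3.33 with z = 2.576.
Half-width: 2.576 × 3.33 = 8.58.
2.25 − 8.58 = -6.33; 2.25 + 8.58 = 10.83.

[-6.33, 10.83]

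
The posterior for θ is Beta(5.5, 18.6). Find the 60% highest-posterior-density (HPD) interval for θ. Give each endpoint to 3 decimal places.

[0.140, 0.280]

The posterior is unimodal and skewed, so the HPD interval has equal density at both endpoints and is the shortest 60% interval.
Solving f(0.140) = f(0.280) with F(0.280) − F(0.140) = 0.60 gives [0.140, 0.280].
For comparison, the equal-tailed interval is [0.155, 0.297]; the HPD is narrower and shifted toward the mode.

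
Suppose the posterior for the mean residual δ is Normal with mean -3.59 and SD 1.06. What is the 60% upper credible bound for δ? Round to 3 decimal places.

Need U with P(δ ≤ U) = 0.60: U = -3.59 + z_{0.4}·1.06.
z = 0.253; U = -3.59 + 0.253 × 1.06 = -3.321.

-3.321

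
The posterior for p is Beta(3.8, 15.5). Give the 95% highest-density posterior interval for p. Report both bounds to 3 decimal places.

[0.042, 0.370]

The posterior is unimodal and skewed, so the HPD interval has equal density at both endpoints and is the shortest 95% interval.
Solving f(0.042) = f(0.370) with F(0.370) − F(0.042) = 0.95 gives [0.042, 0.370].
For comparison, the equal-tailed interval is [0.057, 0.396]; the HPD is narrower and shifted toward the mode.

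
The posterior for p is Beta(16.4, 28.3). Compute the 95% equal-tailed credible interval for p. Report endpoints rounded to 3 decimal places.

Posterior: Beta(16.4, 28.3).
Equal-tailed 95% interval: the 0.025 and 0.975 quantiles of Beta(16.4, 28.3).
Posterior mean ≈ 0.367, SD ≈ 0.071; a Normal approximation gives roughly [0.227, 0.507].
Exact: F⁻¹(0.025) = 0.234; F⁻¹(0.975) = 0.511.

[0.234, 0.511]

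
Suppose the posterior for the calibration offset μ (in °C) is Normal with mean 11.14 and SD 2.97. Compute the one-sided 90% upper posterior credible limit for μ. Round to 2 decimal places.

14.95

Need U with P(μ ≤ U) = 0.90: U = 11.14 + z_{0.1}·2.97.
z = 1.282; U = 11.14 + 1.282 × 2.97 = 14.95.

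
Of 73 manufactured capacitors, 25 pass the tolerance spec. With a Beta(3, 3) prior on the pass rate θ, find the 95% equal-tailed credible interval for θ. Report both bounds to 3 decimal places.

Posterior: Beta(3+25, 3+48) = Beta(28, 51).
Equal-tailed 95% interval: the 0.025 and 0.975 quantiles of Beta(28, 51).
Posterior mean ≈ 0.354, SD ≈ 0.053; a Normal approximation gives roughly [0.250, 0.459].
Exact: F⁻¹(0.025) = 0.253; F⁻¹(0.975) = 0.462.

[0.253, 0.462]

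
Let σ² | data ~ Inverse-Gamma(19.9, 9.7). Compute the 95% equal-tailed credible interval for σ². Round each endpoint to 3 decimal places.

Inverse-Gamma(19.9, 9.7) quantiles: F⁻¹(0.025) and F⁻¹(0.975).
Equivalently, 1/σ² ~ Gamma(19.9, rate = 9.7); invert its 0.975 and 0.025 quantiles.
Posterior mean ≈ 0.513, SD ≈ 0.121; a Normal approximation gives roughly [0.275, 0.751].
Exact: lower = 0.328; upper = 0.799.

[0.328, 0.799]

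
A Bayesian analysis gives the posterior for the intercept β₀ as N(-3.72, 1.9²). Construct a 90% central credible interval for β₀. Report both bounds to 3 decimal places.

The posterior is symmetric, so the 90% equal-tailed interval is β₀ = -3.72 ± z·1.9 with z = 1.645.
Half-width: 1.645 × 1.9 = 3.125.
-3.72 − 3.125 = -6.845; -3.72 + 3.125 = -0.595.

[-6.845, -0.595]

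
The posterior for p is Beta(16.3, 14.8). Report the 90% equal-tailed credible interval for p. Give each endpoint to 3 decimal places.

Posterior: Beta(16.3, 14.8).
Equal-tailed 90% interval: the 0.05 and 0.95 quantiles of Beta(16.3, 14.8).
Posterior mean ≈ 0.524, SD ≈ 0.088; a Normal approximation gives roughly [0.379, 0.669].
Exact: F⁻¹(0.05) = 0.378; F⁻¹(0.95) = 0.668.

[0.378, 0.668]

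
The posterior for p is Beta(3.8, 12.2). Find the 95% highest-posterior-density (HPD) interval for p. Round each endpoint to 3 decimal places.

[0.054, 0.440]

The posterior is unimodal and skewed, so the HPD interval has equal density at both endpoints and is the shortest 95% interval.
Solving f(0.054) = f(0.440) with F(0.440) − F(0.054) = 0.95 gives [0.054, 0.440].
For comparison, the equal-tailed interval is [0.070, 0.466]; the HPD is narrower and shifted toward the mode.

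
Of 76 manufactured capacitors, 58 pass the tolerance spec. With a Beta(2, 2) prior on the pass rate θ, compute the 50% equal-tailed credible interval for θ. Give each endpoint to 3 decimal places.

Posterior: Beta(2+58, 2+18) = Beta(60, 20).
Equal-tailed 50% interval: the 0.25 and 0.75 quantiles of Beta(60, 20).
Posterior mean ≈ 0.750, SD ≈ 0.048; a Normal approximation gives roughly [0.718, 0.782].
Exact: F⁻¹(0.25) = 0.719; F⁻¹(0.75) = 0.784.

[0.719, 0.784]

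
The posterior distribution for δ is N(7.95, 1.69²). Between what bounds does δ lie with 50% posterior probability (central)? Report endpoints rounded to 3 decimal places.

The posterior is symmetric, so the 50% equal-tailed interval is δ = 7.95 ± z·1.69 with z = 0.674.
Half-width: 0.674 × 1.69 = 1.140.
7.95 − 1.140 = 6.810; 7.95 + 1.140 = 9.090.

[6.810, 9.090]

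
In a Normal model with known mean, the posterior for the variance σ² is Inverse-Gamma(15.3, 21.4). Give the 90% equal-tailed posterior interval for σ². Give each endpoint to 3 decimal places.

[0.962, 2.257]

Inverse-Gamma(15.3, 21.4) quantiles: F⁻¹(0.05) and F⁻¹(0.95).
Equivalently, 1/σ² ~ Gamma(15.3, rate = 21.4); invert its 0.95 and 0.05 quantiles.
Posterior mean ≈ 1.497, SD ≈ 0.410; a Normal approximation gives roughly [0.822, 2.171].
Exact: lower = 0.962; upper = 2.257.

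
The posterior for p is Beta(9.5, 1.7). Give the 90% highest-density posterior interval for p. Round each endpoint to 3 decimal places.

The posterior is unimodal and skewed, so the HPD interval has equal density at both endpoints and is the shortest 90% interval.
Solving f(0.702) = f(0.996) with F(0.996) − F(0.702) = 0.90 gives [0.702, 0.996].
For comparison, the equal-tailed interval is [0.649, 0.976]; the HPD is narrower and shifted toward the mode.

[0.702, 0.996]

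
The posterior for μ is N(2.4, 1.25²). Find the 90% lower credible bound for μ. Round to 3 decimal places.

Need L with P(μ ≥ L) = 0.90: L = 2.4 − z_{0.1}·1.25.
z = 1.282; L = 2.4 − 1.282 × 1.25 = 0.798.

0.798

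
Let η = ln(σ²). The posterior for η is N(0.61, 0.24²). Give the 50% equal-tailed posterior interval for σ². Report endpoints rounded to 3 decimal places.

[1.565, 2.164]

On the log scale the 50% interval is 0.61 ± 0.674 × 0.24 = [0.4481, 0.7719].
Exponentiate: [e^0.4481, e^0.7719] = [1.565, 2.164].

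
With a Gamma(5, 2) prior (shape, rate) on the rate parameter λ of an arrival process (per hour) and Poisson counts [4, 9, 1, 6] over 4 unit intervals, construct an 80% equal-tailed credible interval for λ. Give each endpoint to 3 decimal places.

Posterior: Gamma(5+20, 2+4) = Gamma(25, 6) (shape, rate).
Equal-tailed 80% interval: Gamma(25, 6) quantiles at 0.1 and 0.9.
Posterior mean ≈ 4.167, SD ≈ 0.833; a Normal approximation gives roughly [3.099, 5.235].
Exact: lower = 3.141; upper = 5.264.

[3.141, 5.264]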